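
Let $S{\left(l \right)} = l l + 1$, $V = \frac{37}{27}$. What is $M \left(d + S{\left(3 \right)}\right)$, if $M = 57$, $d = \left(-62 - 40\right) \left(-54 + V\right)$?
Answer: $\frac{919676}{3} \approx 3.0656 \cdot 10^{5}$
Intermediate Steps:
$V = \frac{37}{27}$ ($V = 37 \cdot \frac{1}{27} = \frac{37}{27} \approx 1.3704$)
$d = \frac{48314}{9}$ ($d = \left(-62 - 40\right) \left(-54 + \frac{37}{27}\right) = \left(-102\right) \left(- \frac{1421}{27}\right) = \frac{48314}{9} \approx 5368.2$)
$S{\left(l \right)} = 1 + l^{2}$ ($S{\left(l \right)} = l^{2} + 1 = 1 + l^{2}$)
$M \left(d + S{\left(3 \right)}\right) = 57 \left(\frac{48314}{9} + \left(1 + 3^{2}\right)\right) = 57 \left(\frac{48314}{9} + \left(1 + 9\right)\right) = 57 \left(\frac{48314}{9} + 10\right) = 57 \cdot \frac{48404}{9} = \frac{919676}{3}$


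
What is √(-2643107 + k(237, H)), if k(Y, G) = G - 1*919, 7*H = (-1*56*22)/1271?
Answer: I*√4271268229162/1271 ≈ 1626.0*I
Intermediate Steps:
H = -176/1271 (H = ((-1*56*22)/1271)/7 = (-56*22*(1/1271))/7 = (-1232*1/1271)/7 = (⅐)*(-1232/1271) = -176/1271 ≈ -0.13847)
k(Y, G) = -919 + G (k(Y, G) = G - 919 = -919 + G)
√(-2643107 + k(237, H)) = √(-2643107 + (-919 - 176/1271)) = √(-2643107 - 1168225/1271) = √(-3360557222/1271) = I*√4271268229162/1271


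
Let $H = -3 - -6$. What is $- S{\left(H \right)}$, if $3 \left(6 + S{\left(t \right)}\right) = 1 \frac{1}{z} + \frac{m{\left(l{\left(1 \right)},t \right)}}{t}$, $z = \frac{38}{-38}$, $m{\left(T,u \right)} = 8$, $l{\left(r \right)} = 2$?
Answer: $\frac{49}{9} \approx 5.4444$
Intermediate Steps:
$z = -1$ ($z = 38 \left(- \frac{1}{38}\right) = -1$)
$H = 3$ ($H = -3 + 6 = 3$)
$S{\left(t \right)} = - \frac{19}{3} + \frac{8}{3 t}$ ($S{\left(t \right)} = -6 + \frac{1 \frac{1}{-1} + \frac{8}{t}}{3} = -6 + \frac{1 \left(-1\right) + \frac{8}{t}}{3} = -6 + \frac{-1 + \frac{8}{t}}{3} = -6 - \left(\frac{1}{3} - \frac{8}{3 t}\right) = - \frac{19}{3} + \frac{8}{3 t}$)
$- S{\left(H \right)} = - \frac{8 - 57}{3 \cdot 3} = - \frac{-49}{3 \cdot 3} = \left(-1\right) \left(- \frac{49}{9}\right) = \frac{49}{9}$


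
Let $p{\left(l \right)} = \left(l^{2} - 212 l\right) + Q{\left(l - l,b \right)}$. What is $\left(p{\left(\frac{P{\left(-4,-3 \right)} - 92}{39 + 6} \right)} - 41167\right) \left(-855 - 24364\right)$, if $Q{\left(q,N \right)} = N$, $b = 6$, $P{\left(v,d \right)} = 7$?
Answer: $\frac{83255888204}{81} \approx 1.0279 \cdot 10^{9}$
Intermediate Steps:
$p{\left(l \right)} = 6 + l^{2} - 212 l$ ($p{\left(l \right)} = \left(l^{2} - 212 l\right) + 6 = 6 + l^{2} - 212 l$)
$\left(p{\left(\frac{P{\left(-4,-3 \right)} - 92}{39 + 6} \right)} - 41167\right) \left(-855 - 24364\right) = \left(\left(6 + \left(\frac{7 - 92}{39 + 6}\right)^{2} - 212 \frac{7 - 92}{39 + 6}\right) - 41167\right) \left(-855 - 24364\right) = \left(\left(6 + \left(- \frac{85}{45}\right)^{2} - 212 \left(- \frac{85}{45}\right)\right) - 41167\right) \left(-25219\right) = \left(\left(6 + \left(\left(-85\right) \frac{1}{45}\right)^{2} - 212 \left(\left(-85\right) \frac{1}{45}\right)\right) - 41167\right) \left(-25219\right) = \left(\left(6 + \left(- \frac{17}{9}\right)^{2} - - \frac{3604}{9}\right) - 41167\right) \left(-25219\right) = \left(\left(6 + \frac{289}{81} + \frac{3604}{9}\right) - 41167\right) \left(-25219\right) = \left(\frac{33211}{81} - 41167\right) \left(-25219\right) = \left(- \frac{3301316}{81}\right) \left(-25219\right) = \frac{83255888204}{81}$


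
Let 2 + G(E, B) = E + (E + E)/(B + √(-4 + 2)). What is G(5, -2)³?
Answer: (45*√2 + 76*I)/(-2*I + 5*√2) ≈ 5.5185 + 12.309*I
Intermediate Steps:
G(E, B) = -2 + E + 2*E/(B + I*√2) (G(E, B) = -2 + (E + (E + E)/(B + √(-4 + 2))) = -2 + (E + (2*E)/(B + √(-2))) = -2 + (E + (2*E)/(B + I*√2)) = -2 + (E + 2*E/(B + I*√2)) = -2 + E + 2*E/(B + I*√2))
G(5, -2)³ = ((-2*(-2) + 2*5 - 2*5 - 2*I*√2 + I*5*√2)/(-2 + I*√2))³ = ((4 + 10 - 10 - 2*I*√2 + 5*I*√2)/(-2 + I*√2))³ = ((4 + 3*I*√2)/(-2 + I*√2))³ = (4 + 3*I*√2)³/(-2 + I*√2)³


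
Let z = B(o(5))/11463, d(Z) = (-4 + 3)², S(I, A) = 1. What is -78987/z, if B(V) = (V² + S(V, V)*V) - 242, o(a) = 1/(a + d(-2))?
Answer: 32595407316/8705 ≈ 3.7444e+6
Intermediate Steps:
d(Z) = 1 (d(Z) = (-1)² = 1)
o(a) = 1/(1 + a) (o(a) = 1/(a + 1) = 1/(1 + a))
B(V) = -242 + V + V² (B(V) = (V² + 1*V) - 242 = (V² + V) - 242 = (V + V²) - 242 = -242 + V + V²)
z = -8705/412668 (z = (-242 + 1/(1 + 5) + (1/(1 + 5))²)/11463 = (-242 + 1/6 + (1/6)²)*(1/11463) = (-242 + ⅙ + (⅙)²)*(1/11463) = (-242 + ⅙ + 1/36)*(1/11463) = -8705/36*1/11463 = -8705/412668 ≈ -0.021094)
-78987/z = -78987/(-8705/412668) = -78987*(-412668/8705) = 32595407316/8705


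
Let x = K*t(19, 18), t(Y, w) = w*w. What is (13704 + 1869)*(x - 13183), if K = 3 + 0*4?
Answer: -190161903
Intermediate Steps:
t(Y, w) = w²
K = 3 (K = 3 + 0 = 3)
x = 972 (x = 3*18² = 3*324 = 972)
(13704 + 1869)*(x - 13183) = (13704 + 1869)*(972 - 13183) = 15573*(-12211) = -190161903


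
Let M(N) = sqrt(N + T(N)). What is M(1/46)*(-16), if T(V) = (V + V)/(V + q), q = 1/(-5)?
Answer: -8*I*sqrt(790234)/943 ≈ -7.5415*I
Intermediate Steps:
q = -1/5 ≈ -0.20000
T(V) = 2*V/(-1/5 + V) (T(V) = (V + V)/(V - 1/5) = (2*V)/(-1/5 + V) = 2*V/(-1/5 + V))
M(N) = sqrt(N + 10*N/(-1 + 5*N))
M(1/46)*(-16) = sqrt((9 + 5/46)/(46*(-1 + 5/46)))*(-16) = sqrt((1/46)*(419/46)/(-41/46))*(-16) = sqrt((1/46)*(-46/41)*(419/46))*(-16) = sqrt(-419/1886)*(-16) = (I*sqrt(790234)/1886)*(-16) = -8*I*sqrt(790234)/943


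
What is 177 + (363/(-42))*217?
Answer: -3397/2 ≈ -1698.5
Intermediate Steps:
177 + (363/(-42))*217 = 177 + (363*(-1/42))*217 = 177 - 121/14*217 = 177 - 3751/2 = -3397/2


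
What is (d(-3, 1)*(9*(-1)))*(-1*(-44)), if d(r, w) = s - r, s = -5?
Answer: 792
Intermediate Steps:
d(r, w) = -5 - r
(d(-3, 1)*(9*(-1)))*(-1*(-44)) = ((-5 - 1*(-3))*(9*(-1)))*(-1*(-44)) = ((-5 + 3)*(-9))*44 = -2*(-9)*44 = 18*44 = 792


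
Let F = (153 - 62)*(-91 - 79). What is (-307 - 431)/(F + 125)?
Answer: 82/1705 ≈ 0.048094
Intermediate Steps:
F = -15470 (F = 91*(-170) = -15470)
(-307 - 431)/(F + 125) = (-307 - 431)/(-15470 + 125) = -738/(-15345) = -738*(-1/15345) = 82/1705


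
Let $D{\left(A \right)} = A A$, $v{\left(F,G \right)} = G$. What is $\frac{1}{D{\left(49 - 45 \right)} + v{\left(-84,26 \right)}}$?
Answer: $\frac{1}{42} \approx 0.02381$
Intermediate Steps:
$D{\left(A \right)} = A^{2}$
$\frac{1}{D{\left(49 - 45 \right)} + v{\left(-84,26 \right)}} = \frac{1}{\left(49 - 45\right)^{2} + 26} = \frac{1}{4^{2} + 26} = \frac{1}{16 + 26} = \frac{1}{42}$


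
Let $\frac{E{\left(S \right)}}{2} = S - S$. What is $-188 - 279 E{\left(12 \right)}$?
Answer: $-188$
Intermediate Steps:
$E{\left(S \right)} = 0$ ($E{\left(S \right)} = 2 \left(S - S\right) = 2 \cdot 0 = 0$)
$-188 - 279 E{\left(12 \right)} = -188 - 0 = -188 + 0 = -188$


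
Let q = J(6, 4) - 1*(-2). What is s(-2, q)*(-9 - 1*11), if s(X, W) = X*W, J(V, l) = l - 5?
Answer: 40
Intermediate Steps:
J(V, l) = -5 + l
q = 1 (q = (-5 + 4) - 1*(-2) = -1 + 2 = 1)
s(X, W) = W*X
s(-2, q)*(-9 - 1*11) = (1*(-2))*(-9 - 1*11) = -2*(-9 - 11) = -2*(-20) = 40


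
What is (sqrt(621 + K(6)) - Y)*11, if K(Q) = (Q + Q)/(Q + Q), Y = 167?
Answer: -1837 + 11*sqrt(622) ≈ -1562.7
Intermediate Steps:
K(Q) = 1 (K(Q) = (2*Q)/((2*Q)) = (2*Q)*(1/(2*Q)) = 1)
(sqrt(621 + K(6)) - Y)*11 = (sqrt(621 + 1) - 1*167)*11 = (sqrt(622) - 167)*11 = (-167 + sqrt(622))*11 = -1837 + 11*sqrt(622)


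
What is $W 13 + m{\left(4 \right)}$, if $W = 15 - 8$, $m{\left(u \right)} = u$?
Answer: $95$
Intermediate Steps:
$W = 7$ ($W = 15 - 8 = 7$)
$W 13 + m{\left(4 \right)} = 7 \cdot 13 + 4 = 91 + 4 = 95$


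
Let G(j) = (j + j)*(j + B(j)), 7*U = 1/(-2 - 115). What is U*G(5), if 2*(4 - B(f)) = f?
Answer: -5/63 ≈ -0.079365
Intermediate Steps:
B(f) = 4 - f/2
U = -1/819 (U = 1/(7*(-2 - 115)) = (1/7)/(-117) = (1/7)*(-1/117) = -1/819 ≈ -0.0012210)
G(j) = 2*j*(4 + j/2) (G(j) = (j + j)*(j + (4 - j/2)) = (2*j)*(4 + j/2) = 2*j*(4 + j/2))
U*G(5) = -5*(8 + 5)/819 = -5*13/819 = -1/819*65 = -5/63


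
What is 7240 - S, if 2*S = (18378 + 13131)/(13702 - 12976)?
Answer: 3493657/484 ≈ 7218.3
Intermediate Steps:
S = 10503/484 (S = ((18378 + 13131)/(13702 - 12976))/2 = (31509/726)/2 = (31509*(1/726))/2 = (1/2)*(10503/242) = 10503/484 ≈ 21.700)
7240 - S = 7240 - 1*10503/484 = 7240 - 10503/484 = 3493657/484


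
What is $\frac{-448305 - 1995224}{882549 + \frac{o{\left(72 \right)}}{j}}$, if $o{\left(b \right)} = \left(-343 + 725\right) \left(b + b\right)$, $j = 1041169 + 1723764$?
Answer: $- \frac{37744100383}{13632340275} \approx -2.7687$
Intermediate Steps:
$j = 2764933$
$o{\left(b \right)} = 764 b$ ($o{\left(b \right)} = 382 \cdot 2 b = 764 b$)
$\frac{-448305 - 1995224}{882549 + \frac{o{\left(72 \right)}}{j}} = \frac{-448305 - 1995224}{882549 + \frac{764 \cdot 72}{2764933}} = - \frac{2443529}{882549 + 55008 \cdot \frac{1}{2764933}} = - \frac{2443529}{882549 + \frac{55008}{2764933}} = - \frac{2443529}{\frac{2440188909225}{2764933}} = \left(-2443529\right) \frac{2764933}{2440188909225} = - \frac{37744100383}{13632340275}$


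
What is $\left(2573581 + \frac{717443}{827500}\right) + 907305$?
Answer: $\frac{2880433882443}{827500} \approx 3.4809 \cdot 10^{6}$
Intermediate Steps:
$\left(2573581 + \frac{717443}{827500}\right) + 907305 = \frac{2129638994943}{827500} + 907305 = \frac{2880433882443}{827500}$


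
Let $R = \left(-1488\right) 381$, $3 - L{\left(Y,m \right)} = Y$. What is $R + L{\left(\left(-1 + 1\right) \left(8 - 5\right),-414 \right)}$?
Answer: $-566925$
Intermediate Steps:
$L{\left(Y,m \right)} = 3 - Y$
$R = -566928$
$R + L{\left(\left(-1 + 1\right) \left(8 - 5\right),-414 \right)} = -566928 + \left(3 - \left(-1 + 1\right) \left(8 - 5\right)\right) = -566928 + \left(3 - 0 \cdot 3\right) = -566928 + \left(3 - 0\right) = -566928 + \left(3 + 0\right) = -566928 + 3 = -566925$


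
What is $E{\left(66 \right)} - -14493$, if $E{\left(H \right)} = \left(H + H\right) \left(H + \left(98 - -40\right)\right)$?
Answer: $41421$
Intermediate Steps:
$E{\left(H \right)} = 2 H \left(138 + H\right)$ ($E{\left(H \right)} = 2 H \left(H + \left(98 + 40\right)\right) = 2 H \left(H + 138\right) = 2 H \left(138 + H\right)$)
$E{\left(66 \right)} - -14493 = 2 \cdot 66 \left(138 + 66\right) - -14493 = 2 \cdot 66 \cdot 204 + 14493 = 26928 + 14493 = 41421$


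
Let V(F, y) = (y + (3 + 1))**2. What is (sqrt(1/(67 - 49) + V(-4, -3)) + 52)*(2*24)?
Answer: 2496 + 8*sqrt(38) ≈ 2545.3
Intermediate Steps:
V(F, y) = (4 + y)**2 (V(F, y) = (y + 4)**2 = (4 + y)**2)
(sqrt(1/(67 - 49) + V(-4, -3)) + 52)*(2*24) = (sqrt(1/(67 - 49) + (4 - 3)**2) + 52)*(2*24) = (sqrt(1/18 + 1**2) + 52)*48 = (sqrt(1/18 + 1) + 52)*48 = (sqrt(19/18) + 52)*48 = (sqrt(38)/6 + 52)*48 = (52 + sqrt(38)/6)*48 = 2496 + 8*sqrt(38)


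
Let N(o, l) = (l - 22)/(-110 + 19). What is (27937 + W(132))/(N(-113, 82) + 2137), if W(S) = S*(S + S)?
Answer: 5713435/194407 ≈ 29.389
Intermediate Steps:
N(o, l) = 22/91 - l/91 (N(o, l) = (-22 + l)/(-91) = (-22 + l)*(-1/91) = 22/91 - l/91)
W(S) = 2*S² (W(S) = S*(2*S) = 2*S²)
(27937 + W(132))/(N(-113, 82) + 2137) = (27937 + 2*132²)/((22/91 - 1/91*82) + 2137) = (27937 + 2*17424)/((22/91 - 82/91) + 2137) = (27937 + 34848)/(-60/91 + 2137) = 62785/(194407/91) = 62785*(91/194407) = 5713435/194407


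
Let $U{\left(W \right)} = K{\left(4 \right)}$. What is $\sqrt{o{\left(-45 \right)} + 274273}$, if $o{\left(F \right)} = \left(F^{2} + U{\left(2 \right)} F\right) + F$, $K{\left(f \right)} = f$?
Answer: $\sqrt{276073} \approx 525.43$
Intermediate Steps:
$U{\left(W \right)} = 4$
$o{\left(F \right)} = F^{2} + 5 F$ ($o{\left(F \right)} = \left(F^{2} + 4 F\right) + F = F^{2} + 5 F$)
$\sqrt{o{\left(-45 \right)} + 274273} = \sqrt{- 45 \left(5 - 45\right) + 274273} = \sqrt{\left(-45\right) \left(-40\right) + 274273} = \sqrt{1800 + 274273} = \sqrt{276073}$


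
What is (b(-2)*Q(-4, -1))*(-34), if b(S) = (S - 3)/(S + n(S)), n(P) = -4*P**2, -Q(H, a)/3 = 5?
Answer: 425/3 ≈ 141.67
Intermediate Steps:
Q(H, a) = -15 (Q(H, a) = -3*5 = -15)
b(S) = (-3 + S)/(S - 4*S**2) (b(S) = (S - 3)/(S - 4*S**2) = (-3 + S)/(S - 4*S**2))
(b(-2)*Q(-4, -1))*(-34) = (((3 - 1*(-2))/((-2)*(-1 + 4*(-2))))*(-15))*(-34) = (-(3 + 2)/(2*(-1 - 8))*(-15))*(-34) = (-1/2*5/(-9)*(-15))*(-34) = (-1/2*(-1/9)*5*(-15))*(-34) = ((5/18)*(-15))*(-34) = -25/6*(-34) = 425/3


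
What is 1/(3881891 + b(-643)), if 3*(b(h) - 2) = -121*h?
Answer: 3/11723482 ≈ 2.5590e-7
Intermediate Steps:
b(h) = 2 - 121*h/3 (b(h) = 2 + (-121*h)/3 = 2 - 121*h/3)
1/(3881891 + b(-643)) = 1/(3881891 + (2 - 121/3*(-643))) = 1/(3881891 + (2 + 77803/3)) = 1/(3881891 + 77809/3) = 1/(11723482/3) = 3/11723482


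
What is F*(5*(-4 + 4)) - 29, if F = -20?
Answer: -29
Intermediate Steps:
F*(5*(-4 + 4)) - 29 = -100*(-4 + 4) - 29 = -100*0 - 29 = -20*0 - 29 = 0 - 29 = -29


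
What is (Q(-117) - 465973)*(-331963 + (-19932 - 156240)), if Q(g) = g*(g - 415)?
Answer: 205148835415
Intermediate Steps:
Q(g) = g*(-415 + g)
(Q(-117) - 465973)*(-331963 + (-19932 - 156240)) = (-117*(-415 - 117) - 465973)*(-331963 + (-19932 - 156240)) = (-117*(-532) - 465973)*(-331963 - 176172) = (62244 - 465973)*(-508135) = -403729*(-508135) = 205148835415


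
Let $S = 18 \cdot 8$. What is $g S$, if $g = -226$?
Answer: $-32544$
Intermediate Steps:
$S = 144$
$g S = \left(-226\right) 144 = -32544$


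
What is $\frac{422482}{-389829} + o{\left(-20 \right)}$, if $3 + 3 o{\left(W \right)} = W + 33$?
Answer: $\frac{292316}{129943} \approx 2.2496$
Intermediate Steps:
$o{\left(W \right)} = 10 + \frac{W}{3}$ ($o{\left(W \right)} = -1 + \frac{W + 33}{3} = -1 + \frac{33 + W}{3} = -1 + \left(11 + \frac{W}{3}\right) = 10 + \frac{W}{3}$)
$\frac{422482}{-389829} + o{\left(-20 \right)} = \frac{422482}{-389829} + \left(10 + \frac{1}{3} \left(-20\right)\right) = 422482 \left(- \frac{1}{389829}\right) + \left(10 - \frac{20}{3}\right) = - \frac{422482}{389829} + \frac{10}{3} = \frac{292316}{129943}$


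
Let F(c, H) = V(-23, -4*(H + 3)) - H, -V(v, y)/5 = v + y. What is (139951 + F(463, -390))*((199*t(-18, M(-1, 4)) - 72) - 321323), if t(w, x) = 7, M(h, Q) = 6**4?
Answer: -42469385432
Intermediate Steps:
M(h, Q) = 1296
V(v, y) = -5*v - 5*y (V(v, y) = -5*(v + y) = -5*v - 5*y)
F(c, H) = 175 + 19*H (F(c, H) = (-5*(-23) - (-20)*(H + 3)) - H = (115 - (-20)*(3 + H)) - H = (115 - 5*(-12 - 4*H)) - H = (115 + (60 + 20*H)) - H = (175 + 20*H) - H = 175 + 19*H)
(139951 + F(463, -390))*((199*t(-18, M(-1, 4)) - 72) - 321323) = (139951 + (175 + 19*(-390)))*((199*7 - 72) - 321323) = (139951 + (175 - 7410))*((1393 - 72) - 321323) = (139951 - 7235)*(1321 - 321323) = 132716*(-320002) = -42469385432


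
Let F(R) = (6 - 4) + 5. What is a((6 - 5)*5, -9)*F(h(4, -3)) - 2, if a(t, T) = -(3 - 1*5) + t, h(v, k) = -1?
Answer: 47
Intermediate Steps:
a(t, T) = 2 + t (a(t, T) = -(3 - 5) + t = -1*(-2) + t = 2 + t)
F(R) = 7 (F(R) = 2 + 5 = 7)
a((6 - 5)*5, -9)*F(h(4, -3)) - 2 = (2 + (6 - 5)*5)*7 - 2 = (2 + 1*5)*7 - 2 = (2 + 5)*7 - 2 = 7*7 - 2 = 49 - 2 = 47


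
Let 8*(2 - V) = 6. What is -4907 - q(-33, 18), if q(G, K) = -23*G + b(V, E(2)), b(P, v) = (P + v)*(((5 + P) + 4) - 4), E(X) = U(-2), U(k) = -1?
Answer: -90681/16 ≈ -5667.6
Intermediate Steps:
E(X) = -1
V = 5/4 (V = 2 - ⅛*6 = 2 - ¾ = 5/4 ≈ 1.2500)
b(P, v) = (5 + P)*(P + v) (b(P, v) = (P + v)*((9 + P) - 4) = (P + v)*(5 + P) = (5 + P)*(P + v))
q(G, K) = 25/16 - 23*G (q(G, K) = -23*G + ((5/4)² + 5*(5/4) + 5*(-1) + (5/4)*(-1)) = -23*G + (25/16 + 25/4 - 5 - 5/4) = -23*G + 25/16 = 25/16 - 23*G)
-4907 - q(-33, 18) = -4907 - (25/16 - 23*(-33)) = -4907 - (25/16 + 759) = -4907 - 1*12169/16 = -4907 - 12169/16 = -90681/16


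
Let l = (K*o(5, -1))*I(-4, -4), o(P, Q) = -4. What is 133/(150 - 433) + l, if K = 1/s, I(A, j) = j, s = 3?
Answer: 4129/849 ≈ 4.8634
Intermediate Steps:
K = ⅓ (K = 1/3 = ⅓ ≈ 0.33333)
l = 16/3 (l = ((⅓)*(-4))*(-4) = -4/3*(-4) = 16/3 ≈ 5.3333)
133/(150 - 433) + l = 133/(150 - 433) + 16/3 = 133/(-283) + 16/3 = -1/283*133 + 16/3 = -133/283 + 16/3 = 4129/849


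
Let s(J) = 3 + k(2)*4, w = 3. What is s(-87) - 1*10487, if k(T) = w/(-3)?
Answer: -10488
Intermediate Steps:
k(T) = -1 (k(T) = 3/(-3) = 3*(-⅓) = -1)
s(J) = -1 (s(J) = 3 - 1*4 = 3 - 4 = -1)
s(-87) - 1*10487 = -1 - 1*10487 = -1 - 10487 = -10488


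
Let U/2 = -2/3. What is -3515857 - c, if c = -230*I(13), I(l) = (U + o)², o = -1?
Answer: -31631443/9 ≈ -3.5146e+6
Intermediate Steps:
U = -4/3 (U = 2*(-2/3) = 2*(-2*⅓) = 2*(-⅔) = -4/3 ≈ -1.3333)
I(l) = 49/9 (I(l) = (-4/3 - 1)² = (-7/3)² = 49/9)
c = -11270/9 (c = -230*49/9 = -11270/9 ≈ -1252.2)
-3515857 - c = -3515857 - 1*(-11270/9) = -3515857 + 11270/9 = -31631443/9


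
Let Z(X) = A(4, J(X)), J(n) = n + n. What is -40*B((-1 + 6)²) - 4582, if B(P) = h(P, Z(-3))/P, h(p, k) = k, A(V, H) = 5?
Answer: -4590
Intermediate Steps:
J(n) = 2*n
Z(X) = 5
B(P) = 5/P
-40*B((-1 + 6)²) - 4582 = -200/((-1 + 6)²) - 4582 = -200/(5²) - 4582 = -200/25 - 4582 = -40*⅕ - 4582 = -8 - 4582 = -4590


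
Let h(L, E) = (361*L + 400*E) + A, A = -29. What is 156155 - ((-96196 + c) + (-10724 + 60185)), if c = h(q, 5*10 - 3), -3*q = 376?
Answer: 688093/3 ≈ 2.2936e+5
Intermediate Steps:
q = -376/3 (q = -1/3*376 = -376/3 ≈ -125.33)
h(L, E) = -29 + 361*L + 400*E (h(L, E) = (361*L + 400*E) - 29 = -29 + 361*L + 400*E)
c = -79423/3 (c = -29 + 361*(-376/3) + 400*(5*10 - 3) = -29 - 135736/3 + 400*(50 - 3) = -29 - 135736/3 + 400*47 = -29 - 135736/3 + 18800 = -79423/3 ≈ -26474.)
156155 - ((-96196 + c) + (-10724 + 60185)) = 156155 - ((-96196 - 79423/3) + (-10724 + 60185)) = 156155 - (-368011/3 + 49461) = 156155 - 1*(-219628/3) = 156155 + 219628/3 = 688093/3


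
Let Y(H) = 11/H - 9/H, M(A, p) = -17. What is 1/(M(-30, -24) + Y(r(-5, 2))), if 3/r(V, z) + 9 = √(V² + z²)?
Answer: -207/4645 - 6*√29/4645 ≈ -0.051520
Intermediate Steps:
r(V, z) = 3/(-9 + √(V² + z²))
Y(H) = 2/H
1/(M(-30, -24) + Y(r(-5, 2))) = 1/(-17 + 2/((3/(-9 + √((-5)² + 2²))))) = 1/(-17 + 2/((3/(-9 + √(25 + 4))))) = 1/(-17 + 2/((3/(-9 + √29)))) = 1/(-17 + 2*(-3 + √29/3)) = 1/(-17 + (-6 + 2*√29/3)) = 1/(-23 + 2*√29/3)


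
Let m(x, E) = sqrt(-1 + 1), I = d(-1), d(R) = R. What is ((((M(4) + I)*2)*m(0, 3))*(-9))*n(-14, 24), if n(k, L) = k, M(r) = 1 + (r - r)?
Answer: 0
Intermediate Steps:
M(r) = 1 (M(r) = 1 + 0 = 1)
I = -1
m(x, E) = 0 (m(x, E) = sqrt(0) = 0)
((((M(4) + I)*2)*m(0, 3))*(-9))*n(-14, 24) = ((((1 - 1)*2)*0)*(-9))*(-14) = (((0*2)*0)*(-9))*(-14) = ((0*0)*(-9))*(-14) = (0*(-9))*(-14) = 0*(-14) = 0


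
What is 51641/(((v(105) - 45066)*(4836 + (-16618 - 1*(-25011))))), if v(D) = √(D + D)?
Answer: -55410793/639699050177 - 51641*√210/26867360107434 ≈ -8.6648e-5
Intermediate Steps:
v(D) = √2*√D (v(D) = √(2*D) = √2*√D)
51641/(((v(105) - 45066)*(4836 + (-16618 - 1*(-25011))))) = 51641/(((√2*√105 - 45066)*(4836 + (-16618 - 1*(-25011))))) = 51641/(((√210 - 45066)*(4836 + (-16618 + 25011)))) = 51641/(((-45066 + √210)*(4836 + 8393))) = 51641/(((-45066 + √210)*13229)) = 51641/(-596178114 + 13229*√210)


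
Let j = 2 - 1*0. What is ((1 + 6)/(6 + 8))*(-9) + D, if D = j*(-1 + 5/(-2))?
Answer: -23/2 ≈ -11.500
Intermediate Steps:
j = 2 (j = 2 + 0 = 2)
D = -7 (D = 2*(-1 + 5/(-2)) = 2*(-1 + 5*(-1/2)) = 2*(-1 - 5/2) = 2*(-7/2) = -7)
((1 + 6)/(6 + 8))*(-9) + D = ((1 + 6)/(6 + 8))*(-9) - 7 = (7/14)*(-9) - 7 = (7*(1/14))*(-9) - 7 = (1/2)*(-9) - 7 = -9/2 - 7 = -23/2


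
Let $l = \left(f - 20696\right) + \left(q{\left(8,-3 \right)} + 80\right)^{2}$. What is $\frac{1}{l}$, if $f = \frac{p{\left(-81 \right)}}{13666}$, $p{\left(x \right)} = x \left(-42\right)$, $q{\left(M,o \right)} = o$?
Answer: $- \frac{6833}{100901210} \approx -6.772 \cdot 10^{-5}$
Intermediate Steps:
$p{\left(x \right)} = - 42 x$
$f = \frac{1701}{6833}$ ($f = \frac{\left(-42\right) \left(-81\right)}{13666} = 3402 \cdot \frac{1}{13666} = \frac{1701}{6833} \approx 0.24894$)
$l = - \frac{100901210}{6833}$ ($l = \left(\frac{1701}{6833} - 20696\right) + \left(-3 + 80\right)^{2} = - \frac{141414067}{6833} + 77^{2} = - \frac{141414067}{6833} + 5929 = - \frac{100901210}{6833} \approx -14767.0$)
$\frac{1}{l} = \frac{1}{- \frac{100901210}{6833}} = - \frac{6833}{100901210}$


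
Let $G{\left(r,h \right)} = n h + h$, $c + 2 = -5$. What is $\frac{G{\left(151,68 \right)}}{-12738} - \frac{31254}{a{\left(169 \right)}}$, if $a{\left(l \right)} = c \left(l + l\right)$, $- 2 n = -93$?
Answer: $\frac{97617818}{7534527} \approx 12.956$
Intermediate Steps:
$c = -7$ ($c = -2 - 5 = -7$)
$n = \frac{93}{2}$ ($n = \left(- \frac{1}{2}\right) \left(-93\right) = \frac{93}{2} \approx 46.5$)
$G{\left(r,h \right)} = \frac{95 h}{2}$ ($G{\left(r,h \right)} = \frac{93 h}{2} + h = \frac{95 h}{2}$)
$a{\left(l \right)} = - 14 l$ ($a{\left(l \right)} = - 7 \left(l + l\right) = - 7 \cdot 2 l = - 14 l$)
$\frac{G{\left(151,68 \right)}}{-12738} - \frac{31254}{a{\left(169 \right)}} = \frac{\frac{95}{2} \cdot 68}{-12738} - \frac{31254}{\left(-14\right) 169} = 3230 \left(- \frac{1}{12738}\right) - \frac{31254}{-2366} = - \frac{1615}{6369} - - \frac{15627}{1183} = - \frac{1615}{6369} + \frac{15627}{1183} = \frac{97617818}{7534527}$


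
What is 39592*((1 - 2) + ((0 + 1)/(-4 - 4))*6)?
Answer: -69286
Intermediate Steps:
39592*((1 - 2) + ((0 + 1)/(-4 - 4))*6) = 39592*(-1 + (1/(-8))*6) = 39592*(-1 + (1*(-1/8))*6) = 39592*(-1 - 1/8*6) = 39592*(-1 - 3/4) = 39592*(-7/4) = -69286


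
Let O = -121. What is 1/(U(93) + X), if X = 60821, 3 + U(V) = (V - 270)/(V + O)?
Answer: 28/1703081 ≈ 1.6441e-5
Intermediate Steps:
U(V) = -3 + (-270 + V)/(-121 + V) (U(V) = -3 + (V - 270)/(V - 121) = -3 + (-270 + V)/(-121 + V))
1/(U(93) + X) = 1/((93 - 2*93)/(-121 + 93) + 60821) = 1/((93 - 186)/(-28) + 60821) = 1/(-1/28*(-93) + 60821) = 1/(93/28 + 60821) = 1/(1703081/28) = 28/1703081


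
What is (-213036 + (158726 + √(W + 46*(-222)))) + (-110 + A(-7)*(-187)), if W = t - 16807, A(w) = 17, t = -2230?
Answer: -57599 + I*√29249 ≈ -57599.0 + 171.02*I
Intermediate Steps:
W = -19037 (W = -2230 - 16807 = -19037)
(-213036 + (158726 + √(W + 46*(-222)))) + (-110 + A(-7)*(-187)) = (-213036 + (158726 + √(-19037 + 46*(-222)))) + (-110 + 17*(-187)) = (-213036 + (158726 + √(-19037 - 10212))) + (-110 - 3179) = (-213036 + (158726 + √(-29249))) - 3289 = (-213036 + (158726 + I*√29249)) - 3289 = (-54310 + I*√29249) - 3289 = -57599 + I*√29249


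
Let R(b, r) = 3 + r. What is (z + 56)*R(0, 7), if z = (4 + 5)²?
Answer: 1370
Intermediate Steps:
z = 81 (z = 9² = 81)
(z + 56)*R(0, 7) = (81 + 56)*(3 + 7) = 137*10 = 1370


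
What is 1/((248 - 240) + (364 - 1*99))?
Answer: 1/273 ≈ 0.0036630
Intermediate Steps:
1/((248 - 240) + (364 - 1*99)) = 1/(8 + (364 - 99)) = 1/(8 + 265) = 1/273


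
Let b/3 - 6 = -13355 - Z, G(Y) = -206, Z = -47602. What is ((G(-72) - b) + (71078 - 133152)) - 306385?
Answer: -471424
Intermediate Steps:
b = 102759 (b = 18 + 3*(-13355 - 1*(-47602)) = 18 + 3*(-13355 + 47602) = 18 + 3*34247 = 18 + 102741 = 102759)
((G(-72) - b) + (71078 - 133152)) - 306385 = ((-206 - 1*102759) + (71078 - 133152)) - 306385 = ((-206 - 102759) - 62074) - 306385 = (-102965 - 62074) - 306385 = -165039 - 306385 = -471424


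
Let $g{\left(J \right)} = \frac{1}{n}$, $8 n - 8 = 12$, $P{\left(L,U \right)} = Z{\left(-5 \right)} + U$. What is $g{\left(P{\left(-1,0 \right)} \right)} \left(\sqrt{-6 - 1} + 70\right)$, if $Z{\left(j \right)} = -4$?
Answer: $28 + \frac{2 i \sqrt{7}}{5} \approx 28.0 + 1.0583 i$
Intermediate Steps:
$P{\left(L,U \right)} = -4 + U$
$n = \frac{5}{2}$ ($n = 1 + \frac{1}{8} \cdot 12 = 1 + \frac{3}{2} = \frac{5}{2} \approx 2.5$)
$g{\left(J \right)} = \frac{2}{5}$ ($g{\left(J \right)} = \frac{1}{\frac{5}{2}} = \frac{2}{5}$)
$g{\left(P{\left(-1,0 \right)} \right)} \left(\sqrt{-6 - 1} + 70\right) = \frac{2 \left(\sqrt{-6 - 1} + 70\right)}{5} = \frac{2 \left(\sqrt{-7} + 70\right)}{5} = \frac{2 \left(i \sqrt{7} + 70\right)}{5} = \frac{2 \left(70 + i \sqrt{7}\right)}{5} = 28 + \frac{2 i \sqrt{7}}{5}$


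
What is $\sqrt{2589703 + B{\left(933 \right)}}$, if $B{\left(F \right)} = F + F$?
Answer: $\sqrt{2591569} \approx 1609.8$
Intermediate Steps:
$B{\left(F \right)} = 2 F$
$\sqrt{2589703 + B{\left(933 \right)}} = \sqrt{2589703 + 2 \cdot 933} = \sqrt{2589703 + 1866} = \sqrt{2591569}$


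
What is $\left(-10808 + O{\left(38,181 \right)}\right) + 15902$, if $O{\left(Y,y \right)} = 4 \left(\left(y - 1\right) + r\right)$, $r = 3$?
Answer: $5826$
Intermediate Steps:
$O{\left(Y,y \right)} = 8 + 4 y$ ($O{\left(Y,y \right)} = 4 \left(\left(y - 1\right) + 3\right) = 4 \left(\left(-1 + y\right) + 3\right) = 4 \left(2 + y\right) = 8 + 4 y$)
$\left(-10808 + O{\left(38,181 \right)}\right) + 15902 = \left(-10808 + \left(8 + 4 \cdot 181\right)\right) + 15902 = \left(-10808 + \left(8 + 724\right)\right) + 15902 = \left(-10808 + 732\right) + 15902 = -10076 + 15902 = 5826$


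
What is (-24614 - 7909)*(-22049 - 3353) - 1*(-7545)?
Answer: 826156791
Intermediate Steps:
(-24614 - 7909)*(-22049 - 3353) - 1*(-7545) = -32523*(-25402) + 7545 = 826149246 + 7545 = 826156791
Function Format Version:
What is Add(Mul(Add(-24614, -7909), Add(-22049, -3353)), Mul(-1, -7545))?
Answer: 826156791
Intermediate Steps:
Add(Mul(Add(-24614, -7909), Add(-22049, -3353)), Mul(-1, -7545)) = Add(Mul(-32523, -25402), 7545) = Add(826149246, 7545) = 826156791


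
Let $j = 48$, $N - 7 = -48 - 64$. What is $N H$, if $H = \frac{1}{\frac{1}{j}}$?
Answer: $-5040$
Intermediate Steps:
$N = -105$ ($N = 7 - 112 = -105$)
$H = 48$ ($H = \frac{1}{\frac{1}{48}} = 48$)
$N H = \left(-105\right) 48 = -5040$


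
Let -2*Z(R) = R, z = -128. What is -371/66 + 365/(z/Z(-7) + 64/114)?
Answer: -7471219/474144 ≈ -15.757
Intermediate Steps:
Z(R) = -R/2
-371/66 + 365/(z/Z(-7) + 64/114) = -371/66 + 365/(-128/((-1/2*(-7))) + 64/114) = -371*1/66 + 365/(-128/7/2 + 64*(1/114)) = -371/66 + 365/(-128*2/7 + 32/57) = -371/66 + 365/(-256/7 + 32/57) = -371/66 + 365/(-14368/399) = -371/66 + 365*(-399/14368) = -371/66 - 145635/14368 = -7471219/474144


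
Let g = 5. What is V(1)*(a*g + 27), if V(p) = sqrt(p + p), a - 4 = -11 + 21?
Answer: 97*sqrt(2) ≈ 137.18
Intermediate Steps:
a = 14 (a = 4 + (-11 + 21) = 4 + 10 = 14)
V(p) = sqrt(2)*sqrt(p) (V(p) = sqrt(2*p) = sqrt(2)*sqrt(p))
V(1)*(a*g + 27) = (sqrt(2)*sqrt(1))*(14*5 + 27) = (sqrt(2)*1)*(70 + 27) = sqrt(2)*97 = 97*sqrt(2)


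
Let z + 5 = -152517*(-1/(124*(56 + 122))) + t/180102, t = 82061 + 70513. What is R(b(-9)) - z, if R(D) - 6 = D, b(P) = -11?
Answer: -5139371677/662535224 ≈ -7.7571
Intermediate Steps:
t = 152574
R(D) = 6 + D
z = 1826695557/662535224 (z = -5 + (-152517*(-1/(124*(56 + 122))) + 152574/180102) = -5 + (-152517/((-124*178)) + 152574*(1/180102)) = -5 + (-152517/(-22072) + 25429/30017) = -5 + (-152517*(-1/22072) + 25429/30017) = -5 + (152517/22072 + 25429/30017) = -5 + 5139371677/662535224 = 1826695557/662535224 ≈ 2.7571)
R(b(-9)) - z = (6 - 11) - 1*1826695557/662535224 = -5 - 1826695557/662535224 = -5139371677/662535224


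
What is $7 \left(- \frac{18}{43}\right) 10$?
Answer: $- \frac{1260}{43} \approx -29.302$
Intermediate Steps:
$7 \left(- \frac{18}{43}\right) 10 = \left(- \frac{126}{43}\right) 10 = - \frac{1260}{43}$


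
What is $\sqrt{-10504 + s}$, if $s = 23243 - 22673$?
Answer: $i \sqrt{9934} \approx 99.669 i$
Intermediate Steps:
$s = 570$
$\sqrt{-10504 + s} = \sqrt{-10504 + 570} = \sqrt{-9934} = i \sqrt{9934}$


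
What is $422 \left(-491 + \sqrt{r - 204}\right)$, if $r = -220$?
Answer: $-207202 + 844 i \sqrt{106} \approx -2.072 \cdot 10^{5} + 8689.5 i$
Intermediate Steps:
$422 \left(-491 + \sqrt{r - 204}\right) = 422 \left(-491 + \sqrt{-220 - 204}\right) = 422 \left(-491 + \sqrt{-424}\right) = 422 \left(-491 + 2 i \sqrt{106}\right) = -207202 + 844 i \sqrt{106}$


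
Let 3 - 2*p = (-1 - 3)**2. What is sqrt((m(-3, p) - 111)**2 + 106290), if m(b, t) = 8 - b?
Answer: sqrt(116290) ≈ 341.01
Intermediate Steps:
p = -13/2 (p = 3/2 - (-1 - 3)**2/2 = 3/2 - 1/2*(-4)**2 = 3/2 - 1/2*16 = 3/2 - 8 = -13/2 ≈ -6.5000)
sqrt((m(-3, p) - 111)**2 + 106290) = sqrt(((8 - 1*(-3)) - 111)**2 + 106290) = sqrt(((8 + 3) - 111)**2 + 106290) = sqrt((11 - 111)**2 + 106290) = sqrt((-100)**2 + 106290) = sqrt(10000 + 106290) = sqrt(116290)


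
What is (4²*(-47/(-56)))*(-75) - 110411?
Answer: -779927/7 ≈ -1.1142e+5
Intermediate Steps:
(4²*(-47/(-56)))*(-75) - 110411 = (16*(-47*(-1/56)))*(-75) - 110411 = (16*(47/56))*(-75) - 110411 = (94/7)*(-75) - 110411 = -7050/7 - 110411 = -779927/7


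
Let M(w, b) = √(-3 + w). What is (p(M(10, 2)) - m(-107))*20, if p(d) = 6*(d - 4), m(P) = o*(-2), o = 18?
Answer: 240 + 120*√7 ≈ 557.49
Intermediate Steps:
m(P) = -36 (m(P) = 18*(-2) = -36)
p(d) = -24 + 6*d (p(d) = 6*(-4 + d) = -24 + 6*d)
(p(M(10, 2)) - m(-107))*20 = ((-24 + 6*√(-3 + 10)) - 1*(-36))*20 = ((-24 + 6*√7) + 36)*20 = (12 + 6*√7)*20 = 240 + 120*√7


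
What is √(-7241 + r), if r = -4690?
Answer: I*√11931 ≈ 109.23*I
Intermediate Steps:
√(-7241 + r) = √(-7241 - 4690) = √(-11931) = I*√11931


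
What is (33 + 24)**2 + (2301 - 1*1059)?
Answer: 4491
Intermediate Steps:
(33 + 24)**2 + (2301 - 1*1059) = 57**2 + (2301 - 1059) = 3249 + 1242 = 4491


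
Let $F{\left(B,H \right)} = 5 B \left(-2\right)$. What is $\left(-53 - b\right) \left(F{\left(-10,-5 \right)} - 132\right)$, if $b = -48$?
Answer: $160$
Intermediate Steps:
$F{\left(B,H \right)} = - 10 B$
$\left(-53 - b\right) \left(F{\left(-10,-5 \right)} - 132\right) = \left(-53 - -48\right) \left(\left(-10\right) \left(-10\right) - 132\right) = \left(-53 + 48\right) \left(100 - 132\right) = \left(-5\right) \left(-32\right) = 160$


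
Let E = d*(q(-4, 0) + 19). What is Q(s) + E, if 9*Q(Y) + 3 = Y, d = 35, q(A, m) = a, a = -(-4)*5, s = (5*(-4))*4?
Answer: 12202/9 ≈ 1355.8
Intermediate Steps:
s = -80 (s = -20*4 = -80)
a = 20 (a = -4*(-5) = 20)
q(A, m) = 20
Q(Y) = -⅓ + Y/9
E = 1365 (E = 35*(20 + 19) = 35*39 = 1365)
Q(s) + E = (-⅓ + (⅑)*(-80)) + 1365 = (-⅓ - 80/9) + 1365 = -83/9 + 1365 = 12202/9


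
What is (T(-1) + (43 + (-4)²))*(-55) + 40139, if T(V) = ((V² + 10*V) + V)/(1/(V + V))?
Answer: 35794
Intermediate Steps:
T(V) = 2*V*(V² + 11*V) (T(V) = (V² + 11*V)/(1/(2*V)) = (V² + 11*V)/((1/(2*V))) = (V² + 11*V)*(2*V) = 2*V*(V² + 11*V))
(T(-1) + (43 + (-4)²))*(-55) + 40139 = (2*(-1)²*(11 - 1) + (43 + (-4)²))*(-55) + 40139 = (2*1*10 + (43 + 16))*(-55) + 40139 = (20 + 59)*(-55) + 40139 = 79*(-55) + 40139 = -4345 + 40139 = 35794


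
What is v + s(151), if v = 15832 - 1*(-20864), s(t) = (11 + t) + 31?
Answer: 36889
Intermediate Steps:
s(t) = 42 + t
v = 36696 (v = 15832 + 20864 = 36696)
v + s(151) = 36696 + (42 + 151) = 36696 + 193 = 36889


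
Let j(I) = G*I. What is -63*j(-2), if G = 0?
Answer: 0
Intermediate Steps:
j(I) = 0 (j(I) = 0*I = 0)
-63*j(-2) = -63*0 = 0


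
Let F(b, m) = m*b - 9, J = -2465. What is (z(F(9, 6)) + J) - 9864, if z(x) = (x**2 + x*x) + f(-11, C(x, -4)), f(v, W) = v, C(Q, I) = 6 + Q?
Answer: -8290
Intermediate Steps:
F(b, m) = -9 + b*m (F(b, m) = b*m - 9 = -9 + b*m)
z(x) = -11 + 2*x**2 (z(x) = (x**2 + x*x) - 11 = (x**2 + x**2) - 11 = 2*x**2 - 11 = -11 + 2*x**2)
(z(F(9, 6)) + J) - 9864 = ((-11 + 2*(-9 + 9*6)**2) - 2465) - 9864 = ((-11 + 2*(-9 + 54)**2) - 2465) - 9864 = ((-11 + 2*45**2) - 2465) - 9864 = ((-11 + 2*2025) - 2465) - 9864 = ((-11 + 4050) - 2465) - 9864 = (4039 - 2465) - 9864 = 1574 - 9864 = -8290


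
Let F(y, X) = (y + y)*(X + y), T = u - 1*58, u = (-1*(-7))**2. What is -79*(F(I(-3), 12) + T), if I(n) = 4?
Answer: -9401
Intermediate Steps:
u = 49 (u = 7**2 = 49)
T = -9 (T = 49 - 1*58 = 49 - 58 = -9)
F(y, X) = 2*y*(X + y) (F(y, X) = (2*y)*(X + y) = 2*y*(X + y))
-79*(F(I(-3), 12) + T) = -79*(2*4*(12 + 4) - 9) = -79*(2*4*16 - 9) = -79*(128 - 9) = -79*119 = -9401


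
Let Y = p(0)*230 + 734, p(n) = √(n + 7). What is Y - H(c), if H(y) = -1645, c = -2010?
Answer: 2379 + 230*√7 ≈ 2987.5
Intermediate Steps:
p(n) = √(7 + n)
Y = 734 + 230*√7 (Y = √(7 + 0)*230 + 734 = √7*230 + 734 = 230*√7 + 734 = 734 + 230*√7 ≈ 1342.5)
Y - H(c) = (734 + 230*√7) - 1*(-1645) = (734 + 230*√7) + 1645 = 2379 + 230*√7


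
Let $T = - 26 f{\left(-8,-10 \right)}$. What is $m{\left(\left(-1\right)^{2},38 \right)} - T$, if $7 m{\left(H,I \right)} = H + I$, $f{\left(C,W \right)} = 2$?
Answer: $\frac{403}{7} \approx 57.571$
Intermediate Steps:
$m{\left(H,I \right)} = \frac{H}{7} + \frac{I}{7}$ ($m{\left(H,I \right)} = \frac{H + I}{7} = \frac{H}{7} + \frac{I}{7}$)
$T = -52$ ($T = \left(-26\right) 2 = -52$)
$m{\left(\left(-1\right)^{2},38 \right)} - T = \left(\frac{\left(-1\right)^{2}}{7} + \frac{1}{7} \cdot 38\right) - -52 = \left(\frac{1}{7} \cdot 1 + \frac{38}{7}\right) + 52 = \left(\frac{1}{7} + \frac{38}{7}\right) + 52 = \frac{39}{7} + 52 = \frac{403}{7}$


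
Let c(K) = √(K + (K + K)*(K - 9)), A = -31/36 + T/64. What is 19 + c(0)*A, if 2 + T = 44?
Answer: 19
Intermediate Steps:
T = 42 (T = -2 + 44 = 42)
A = -59/288 (A = -31/36 + 42/64 = -31*1/36 + 42*(1/64) = -31/36 + 21/32 = -59/288 ≈ -0.20486)
c(K) = √(K + 2*K*(-9 + K)) (c(K) = √(K + (2*K)*(-9 + K)) = √(K + 2*K*(-9 + K)))
19 + c(0)*A = 19 + √(0*(-17 + 2*0))*(-59/288) = 19 + √(0*(-17 + 0))*(-59/288) = 19 + √(0*(-17))*(-59/288) = 19 + √0*(-59/288) = 19 + 0*(-59/288) = 19 + 0 = 19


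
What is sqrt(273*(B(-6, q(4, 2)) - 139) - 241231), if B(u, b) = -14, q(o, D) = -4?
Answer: 10*I*sqrt(2830) ≈ 531.98*I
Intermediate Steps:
sqrt(273*(B(-6, q(4, 2)) - 139) - 241231) = sqrt(273*(-14 - 139) - 241231) = sqrt(273*(-153) - 241231) = sqrt(-41769 - 241231) = sqrt(-283000) = 10*I*sqrt(2830)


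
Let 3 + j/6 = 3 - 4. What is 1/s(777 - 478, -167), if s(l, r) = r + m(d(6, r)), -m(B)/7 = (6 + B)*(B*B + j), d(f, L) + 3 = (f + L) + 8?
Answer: 1/25527433 ≈ 3.9174e-8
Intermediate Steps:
j = -24 (j = -18 + 6*(3 - 4) = -18 + 6*(-1) = -18 - 6 = -24)
d(f, L) = 5 + L + f (d(f, L) = -3 + ((f + L) + 8) = -3 + ((L + f) + 8) = -3 + (8 + L + f) = 5 + L + f)
m(B) = -7*(-24 + B**2)*(6 + B) (m(B) = -7*(6 + B)*(B*B - 24) = -7*(6 + B)*(B**2 - 24) = -7*(6 + B)*(-24 + B**2) = -7*(-24 + B**2)*(6 + B))
s(l, r) = 2856 - 42*(11 + r)**2 - 7*(11 + r)**3 + 169*r (s(l, r) = r + (1008 - 42*(5 + r + 6)**2 - 7*(5 + r + 6)**3 + 168*(5 + r + 6)) = r + (1008 - 42*(11 + r)**2 - 7*(11 + r)**3 + 168*(11 + r)) = r + (1008 - 42*(11 + r)**2 - 7*(11 + r)**3 + (1848 + 168*r)) = r + (2856 - 42*(11 + r)**2 - 7*(11 + r)**3 + 168*r) = 2856 - 42*(11 + r)**2 - 7*(11 + r)**3 + 169*r)
1/s(777 - 478, -167) = 1/(-11543 - 3296*(-167) - 273*(-167)**2 - 7*(-167)**3) = 1/(-11543 + 550432 - 273*27889 - 7*(-4657463)) = 1/(-11543 + 550432 - 7613697 + 32602241) = 1/25527433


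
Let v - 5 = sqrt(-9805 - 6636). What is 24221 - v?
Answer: 24216 - I*sqrt(16441) ≈ 24216.0 - 128.22*I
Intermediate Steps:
v = 5 + I*sqrt(16441) (v = 5 + sqrt(-9805 - 6636) = 5 + sqrt(-16441) = 5 + I*sqrt(16441) ≈ 5.0 + 128.22*I)
24221 - v = 24221 - (5 + I*sqrt(16441)) = 24221 + (-5 - I*sqrt(16441)) = 24216 - I*sqrt(16441)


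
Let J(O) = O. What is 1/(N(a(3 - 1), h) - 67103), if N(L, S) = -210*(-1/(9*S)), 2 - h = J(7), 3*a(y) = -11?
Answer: -3/201323 ≈ -1.4901e-5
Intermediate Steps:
a(y) = -11/3 (a(y) = (⅓)*(-11) = -11/3)
h = -5 (h = 2 - 1*7 = 2 - 7 = -5)
N(L, S) = 70/(3*S) (N(L, S) = -210*(-1/(9*S)) = -(-70)/(3*S) = 70/(3*S))
1/(N(a(3 - 1), h) - 67103) = 1/((70/3)/(-5) - 67103) = 1/((70/3)*(-⅕) - 67103) = 1/(-14/3 - 67103) = 1/(-201323/3) = -3/201323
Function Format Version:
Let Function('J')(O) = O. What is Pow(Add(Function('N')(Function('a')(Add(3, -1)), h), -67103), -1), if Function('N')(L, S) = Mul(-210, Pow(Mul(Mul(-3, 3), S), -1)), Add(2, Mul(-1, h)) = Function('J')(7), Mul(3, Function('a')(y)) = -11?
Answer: Rational(-3, 201323) ≈ -1.4901e-5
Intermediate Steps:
Function('a')(y) = Rational(-11, 3) (Function('a')(y) = Mul(Rational(1, 3), -11) = Rational(-11, 3))
h = -5 (h = Add(2, Mul(-1, 7)) = Add(2, -7) = -5)
Function('N')(L, S) = Mul(Rational(70, 3), Pow(S, -1)) (Function('N')(L, S) = Mul(-210, Pow(Mul(-9, S), -1)) = Mul(-210, Mul(Rational(-1, 9), Pow(S, -1))) = Mul(Rational(70, 3), Pow(S, -1)))
Pow(Add(Function('N')(Function('a')(Add(3, -1)), h), -67103), -1) = Pow(Add(Mul(Rational(70, 3), Pow(-5, -1)), -67103), -1) = Pow(Add(Mul(Rational(70, 3), Rational(-1, 5)), -67103), -1) = Pow(Add(Rational(-14, 3), -67103), -1) = Pow(Rational(-201323, 3), -1) = Rational(-3, 201323)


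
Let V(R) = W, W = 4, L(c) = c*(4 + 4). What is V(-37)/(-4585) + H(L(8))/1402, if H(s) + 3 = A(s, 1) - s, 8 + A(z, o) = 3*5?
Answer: -140354/3214085 ≈ -0.043668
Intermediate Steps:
L(c) = 8*c (L(c) = c*8 = 8*c)
A(z, o) = 7 (A(z, o) = -8 + 3*5 = -8 + 15 = 7)
V(R) = 4
H(s) = 4 - s (H(s) = -3 + (7 - s) = 4 - s)
V(-37)/(-4585) + H(L(8))/1402 = 4/(-4585) + (4 - 8*8)/1402 = 4*(-1/4585) + (4 - 1*64)*(1/1402) = -4/4585 + (4 - 64)*(1/1402) = -4/4585 - 60*1/1402 = -4/4585 - 30/701 = -140354/3214085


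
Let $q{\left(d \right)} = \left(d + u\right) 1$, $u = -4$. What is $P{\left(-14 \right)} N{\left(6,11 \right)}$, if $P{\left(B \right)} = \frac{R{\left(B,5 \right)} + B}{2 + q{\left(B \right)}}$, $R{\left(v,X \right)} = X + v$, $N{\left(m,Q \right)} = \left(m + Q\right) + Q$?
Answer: $\frac{161}{4} \approx 40.25$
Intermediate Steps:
$q{\left(d \right)} = -4 + d$ ($q{\left(d \right)} = \left(d - 4\right) 1 = \left(-4 + d\right) 1 = -4 + d$)
$N{\left(m,Q \right)} = m + 2 Q$ ($N{\left(m,Q \right)} = \left(Q + m\right) + Q = m + 2 Q$)
$P{\left(B \right)} = \frac{5 + 2 B}{-2 + B}$ ($P{\left(B \right)} = \frac{\left(5 + B\right) + B}{2 + \left(-4 + B\right)} = \frac{5 + 2 B}{-2 + B}$)
$P{\left(-14 \right)} N{\left(6,11 \right)} = \frac{5 + 2 \left(-14\right)}{-2 - 14} \left(6 + 2 \cdot 11\right) = \frac{5 - 28}{-16} \left(6 + 22\right) = \left(- \frac{1}{16}\right) \left(-23\right) 28 = \frac{23}{16} \cdot 28 = \frac{161}{4}$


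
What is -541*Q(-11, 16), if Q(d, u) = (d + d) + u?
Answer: 3246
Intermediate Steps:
Q(d, u) = u + 2*d (Q(d, u) = 2*d + u = u + 2*d)
-541*Q(-11, 16) = -541*(16 + 2*(-11)) = -541*(16 - 22) = -541*(-6) = 3246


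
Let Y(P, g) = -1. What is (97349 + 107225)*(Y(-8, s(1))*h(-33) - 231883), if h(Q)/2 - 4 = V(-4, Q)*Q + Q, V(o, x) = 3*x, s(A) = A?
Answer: -48762054066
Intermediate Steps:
h(Q) = 8 + 2*Q + 6*Q² (h(Q) = 8 + 2*((3*Q)*Q + Q) = 8 + 2*(3*Q² + Q) = 8 + 2*(Q + 3*Q²) = 8 + (2*Q + 6*Q²) = 8 + 2*Q + 6*Q²)
(97349 + 107225)*(Y(-8, s(1))*h(-33) - 231883) = (97349 + 107225)*(-(8 + 2*(-33) + 6*(-33)²) - 231883) = 204574*(-(8 - 66 + 6*1089) - 231883) = 204574*(-(8 - 66 + 6534) - 231883) = 204574*(-1*6476 - 231883) = 204574*(-6476 - 231883) = 204574*(-238359) = -48762054066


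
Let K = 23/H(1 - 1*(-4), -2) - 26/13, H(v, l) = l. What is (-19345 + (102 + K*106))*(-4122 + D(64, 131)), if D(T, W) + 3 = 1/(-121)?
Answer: 10318930924/121 ≈ 8.5280e+7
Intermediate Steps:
K = -27/2 (K = 23/(-2) - 26/13 = 23*(-½) - 26*1/13 = -23/2 - 2 = -27/2 ≈ -13.500)
D(T, W) = -364/121 (D(T, W) = -3 + 1/(-121) = -3 - 1/121 = -364/121)
(-19345 + (102 + K*106))*(-4122 + D(64, 131)) = (-19345 + (102 - 27/2*106))*(-4122 - 364/121) = (-19345 + (102 - 1431))*(-499126/121) = (-19345 - 1329)*(-499126/121) = -20674*(-499126/121) = 10318930924/121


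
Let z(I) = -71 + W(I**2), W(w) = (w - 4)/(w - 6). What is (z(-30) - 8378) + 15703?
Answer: 3242986/447 ≈ 7255.0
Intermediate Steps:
W(w) = (-4 + w)/(-6 + w)
z(I) = -71 + (-4 + I**2)/(-6 + I**2)
(z(-30) - 8378) + 15703 = (2*(211 - 35*(-30)**2)/(-6 + (-30)**2) - 8378) + 15703 = (2*(211 - 35*900)/(-6 + 900) - 8378) + 15703 = (2*(211 - 31500)/894 - 8378) + 15703 = (2*(1/894)*(-31289) - 8378) + 15703 = (-31289/447 - 8378) + 15703 = -3776255/447 + 15703 = 3242986/447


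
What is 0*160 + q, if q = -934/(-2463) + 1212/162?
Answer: 174248/22167 ≈ 7.8607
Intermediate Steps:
q = 174248/22167 (q = -934*(-1/2463) + 1212*(1/162) = 934/2463 + 202/27 = 174248/22167 ≈ 7.8607)
0*160 + q = 0*160 + 174248/22167 = 0 + 174248/22167 = 174248/22167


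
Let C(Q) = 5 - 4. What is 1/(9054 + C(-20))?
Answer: 1/9055 ≈ 0.00011044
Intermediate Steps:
C(Q) = 1
1/(9054 + C(-20)) = 1/(9054 + 1) = 1/9055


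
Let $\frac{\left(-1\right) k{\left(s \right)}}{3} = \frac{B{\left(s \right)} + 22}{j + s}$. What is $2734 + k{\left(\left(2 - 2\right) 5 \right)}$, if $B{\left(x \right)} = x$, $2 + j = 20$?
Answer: $\frac{8191}{3} \approx 2730.3$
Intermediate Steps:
$j = 18$ ($j = -2 + 20 = 18$)
$k{\left(s \right)} = - \frac{3 \left(22 + s\right)}{18 + s}$ ($k{\left(s \right)} = - 3 \frac{s + 22}{18 + s} = - 3 \frac{22 + s}{18 + s} = - \frac{3 \left(22 + s\right)}{18 + s}$)
$2734 + k{\left(\left(2 - 2\right) 5 \right)} = 2734 + \frac{3 \left(-22 - \left(2 - 2\right) 5\right)}{18 + \left(2 - 2\right) 5} = 2734 + \frac{3 \left(-22 - 0 \cdot 5\right)}{18 + 0 \cdot 5} = 2734 + \frac{3 \left(-22 - 0\right)}{18 + 0} = 2734 + \frac{3 \left(-22 + 0\right)}{18} = 2734 + 3 \cdot \frac{1}{18} \left(-22\right) = 2734 - \frac{11}{3} = \frac{8191}{3}$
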